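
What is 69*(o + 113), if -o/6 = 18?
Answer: 345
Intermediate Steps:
o = -108 (o = -6*18 = -108)
69*(o + 113) = 69*(-108 + 113) = 69*5 = 345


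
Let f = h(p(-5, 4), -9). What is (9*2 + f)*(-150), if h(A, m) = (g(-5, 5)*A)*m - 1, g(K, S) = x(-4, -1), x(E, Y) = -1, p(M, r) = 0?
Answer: -2550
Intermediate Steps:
g(K, S) = -1
h(A, m) = -1 - A*m (h(A, m) = (-A)*m - 1 = -A*m - 1 = -1 - A*m)
f = -1 (f = -1 - 1*0*(-9) = -1 + 0 = -1)
(9*2 + f)*(-150) = (9*2 - 1)*(-150) = (18 - 1)*(-150) = 17*(-150) = -2550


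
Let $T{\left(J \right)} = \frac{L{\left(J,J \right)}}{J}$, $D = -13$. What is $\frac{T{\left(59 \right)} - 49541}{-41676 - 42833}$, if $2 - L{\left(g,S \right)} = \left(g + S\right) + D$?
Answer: $\frac{2923022}{4986031} \approx 0.58624$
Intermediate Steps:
$L{\left(g,S \right)} = 15 - S - g$ ($L{\left(g,S \right)} = 2 - \left(\left(g + S\right) - 13\right) = 2 - \left(\left(S + g\right) - 13\right) = 2 - \left(-13 + S + g\right) = 15 - S - g$)
$T{\left(J \right)} = \frac{15 - 2 J}{J}$ ($T{\left(J \right)} = \frac{15 - J - J}{J} = \frac{15 - 2 J}{J}$)
$\frac{T{\left(59 \right)} - 49541}{-41676 - 42833} = \frac{\left(-2 + \frac{15}{59}\right) - 49541}{-41676 - 42833} = \frac{\left(-2 + 15 \cdot \frac{1}{59}\right) - 49541}{-84509} = \left(\left(-2 + \frac{15}{59}\right) - 49541\right) \left(- \frac{1}{84509}\right) = \left(- \frac{103}{59} - 49541\right) \left(- \frac{1}{84509}\right) = \left(- \frac{2923022}{59}\right) \left(- \frac{1}{84509}\right) = \frac{2923022}{4986031}$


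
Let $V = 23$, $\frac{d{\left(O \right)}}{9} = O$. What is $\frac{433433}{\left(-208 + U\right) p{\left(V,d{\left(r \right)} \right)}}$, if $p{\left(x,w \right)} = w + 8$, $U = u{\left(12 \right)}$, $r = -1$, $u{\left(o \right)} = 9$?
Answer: $\frac{433433}{199} \approx 2178.1$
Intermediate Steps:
$d{\left(O \right)} = 9 O$
$U = 9$
$p{\left(x,w \right)} = 8 + w$
$\frac{433433}{\left(-208 + U\right) p{\left(V,d{\left(r \right)} \right)}} = \frac{433433}{\left(-208 + 9\right) \left(8 + 9 \left(-1\right)\right)} = \frac{433433}{\left(-199\right) \left(8 - 9\right)} = \frac{433433}{\left(-199\right) \left(-1\right)} = \frac{433433}{199}$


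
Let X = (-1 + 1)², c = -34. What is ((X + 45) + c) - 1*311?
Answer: -300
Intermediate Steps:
X = 0 (X = 0² = 0)
((X + 45) + c) - 1*311 = ((0 + 45) - 34) - 1*311 = (45 - 34) - 311 = 11 - 311 = -300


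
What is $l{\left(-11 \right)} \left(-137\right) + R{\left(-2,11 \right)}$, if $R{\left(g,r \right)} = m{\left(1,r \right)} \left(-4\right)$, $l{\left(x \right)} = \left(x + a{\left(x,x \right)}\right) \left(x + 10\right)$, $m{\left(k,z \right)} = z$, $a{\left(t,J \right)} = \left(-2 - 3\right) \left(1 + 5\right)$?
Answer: $-5661$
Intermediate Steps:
$a{\left(t,J \right)} = -30$ ($a{\left(t,J \right)} = \left(-5\right) 6 = -30$)
$l{\left(x \right)} = \left(-30 + x\right) \left(10 + x\right)$ ($l{\left(x \right)} = \left(x - 30\right) \left(x + 10\right) = \left(-30 + x\right) \left(10 + x\right)$)
$R{\left(g,r \right)} = - 4 r$ ($R{\left(g,r \right)} = r \left(-4\right) = - 4 r$)
$l{\left(-11 \right)} \left(-137\right) + R{\left(-2,11 \right)} = \left(-300 + \left(-11\right)^{2} - -220\right) \left(-137\right) - 44 = \left(-300 + 121 + 220\right) \left(-137\right) - 44 = 41 \left(-137\right) - 44 = -5617 - 44 = -5661$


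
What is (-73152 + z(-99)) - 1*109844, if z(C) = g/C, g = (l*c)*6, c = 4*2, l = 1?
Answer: -6038884/33 ≈ -1.8300e+5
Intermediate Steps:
c = 8
g = 48 (g = (1*8)*6 = 8*6 = 48)
z(C) = 48/C
(-73152 + z(-99)) - 1*109844 = (-73152 + 48/(-99)) - 1*109844 = (-73152 + 48*(-1/99)) - 109844 = (-73152 - 16/33) - 109844 = -2414032/33 - 109844 = -6038884/33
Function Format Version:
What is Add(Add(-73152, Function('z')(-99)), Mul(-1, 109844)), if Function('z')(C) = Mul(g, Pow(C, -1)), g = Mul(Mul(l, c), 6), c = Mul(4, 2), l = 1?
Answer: Rational(-6038884, 33) ≈ -1.8300e+5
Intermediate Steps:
c = 8
g = 48 (g = Mul(Mul(1, 8), 6) = Mul(8, 6) = 48)
Function('z')(C) = Mul(48, Pow(C, -1))
Add(Add(-73152, Function('z')(-99)), Mul(-1, 109844)) = Add(Add(-73152, Mul(48, Pow(-99, -1))), Mul(-1, 109844)) = Add(Add(-73152, Mul(48, Rational(-1, 99))), -109844) = Add(Add(-73152, Rational(-16, 33)), -109844) = Add(Rational(-2414032, 33), -109844) = Rational(-6038884, 33)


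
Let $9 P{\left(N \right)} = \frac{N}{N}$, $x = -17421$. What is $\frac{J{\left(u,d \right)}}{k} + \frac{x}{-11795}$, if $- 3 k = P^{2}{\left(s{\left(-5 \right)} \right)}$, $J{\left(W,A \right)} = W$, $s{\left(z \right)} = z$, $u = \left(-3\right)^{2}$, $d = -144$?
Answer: $- \frac{25778244}{11795} \approx -2185.5$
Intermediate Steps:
$u = 9$
$P{\left(N \right)} = \frac{1}{9}$ ($P{\left(N \right)} = \frac{N \frac{1}{N}}{9} = \frac{1}{9} \cdot 1 = \frac{1}{9}$)
$k = - \frac{1}{243}$ ($k = - \frac{1}{3 \cdot 81} = \left(- \frac{1}{3}\right) \frac{1}{81} = - \frac{1}{243} \approx -0.0041152$)
$\frac{J{\left(u,d \right)}}{k} + \frac{x}{-11795} = \frac{9}{- \frac{1}{243}} - \frac{17421}{-11795} = 9 \left(-243\right) - - \frac{17421}{11795} = -2187 + \frac{17421}{11795} = - \frac{25778244}{11795}$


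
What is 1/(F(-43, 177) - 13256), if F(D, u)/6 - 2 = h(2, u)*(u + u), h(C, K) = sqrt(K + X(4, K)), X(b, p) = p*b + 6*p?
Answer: 301/195641944 + 531*sqrt(1947)/2152061384 ≈ 1.2426e-5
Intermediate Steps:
X(b, p) = 6*p + b*p (X(b, p) = b*p + 6*p = 6*p + b*p)
h(C, K) = sqrt(11)*sqrt(K) (h(C, K) = sqrt(K + K*(6 + 4)) = sqrt(K + K*10) = sqrt(K + 10*K) = sqrt(11*K) = sqrt(11)*sqrt(K))
F(D, u) = 12 + 12*sqrt(11)*u**(3/2) (F(D, u) = 12 + 6*((sqrt(11)*sqrt(u))*(u + u)) = 12 + 6*((sqrt(11)*sqrt(u))*(2*u)) = 12 + 6*(2*sqrt(11)*u**(3/2)) = 12 + 12*sqrt(11)*u**(3/2))
1/(F(-43, 177) - 13256) = 1/((12 + 12*sqrt(11)*177**(3/2)) - 13256) = 1/((12 + 12*sqrt(11)*(177*sqrt(177))) - 13256) = 1/((12 + 2124*sqrt(1947)) - 13256) = 1/(-13244 + 2124*sqrt(1947))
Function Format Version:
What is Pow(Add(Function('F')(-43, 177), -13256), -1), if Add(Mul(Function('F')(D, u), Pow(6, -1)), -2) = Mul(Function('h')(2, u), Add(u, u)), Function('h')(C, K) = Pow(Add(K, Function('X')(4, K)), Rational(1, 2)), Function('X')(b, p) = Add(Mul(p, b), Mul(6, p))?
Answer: Add(Rational(301, 195641944), Mul(Rational(531, 2152061384), Pow(1947, Rational(1, 2)))) ≈ 1.2426e-5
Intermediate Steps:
Function('X')(b, p) = Add(Mul(6, p), Mul(b, p)) (Function('X')(b, p) = Add(Mul(b, p), Mul(6, p)) = Add(Mul(6, p), Mul(b, p)))
Function('h')(C, K) = Mul(Pow(11, Rational(1, 2)), Pow(K, Rational(1, 2))) (Function('h')(C, K) = Pow(Add(K, Mul(K, Add(6, 4))), Rational(1, 2)) = Pow(Add(K, Mul(K, 10)), Rational(1, 2)) = Pow(Add(K, Mul(10, K)), Rational(1, 2)) = Pow(Mul(11, K), Rational(1, 2)) = Mul(Pow(11, Rational(1, 2)), Pow(K, Rational(1, 2))))
Function('F')(D, u) = Add(12, Mul(12, Pow(11, Rational(1, 2)), Pow(u, Rational(3, 2)))) (Function('F')(D, u) = Add(12, Mul(6, Mul(Mul(Pow(11, Rational(1, 2)), Pow(u, Rational(1, 2))), Add(u, u)))) = Add(12, Mul(6, Mul(Mul(Pow(11, Rational(1, 2)), Pow(u, Rational(1, 2))), Mul(2, u)))) = Add(12, Mul(6, Mul(2, Pow(11, Rational(1, 2)), Pow(u, Rational(3, 2))))) = Add(12, Mul(12, Pow(11, Rational(1, 2)), Pow(u, Rational(3, 2)))))
Pow(Add(Function('F')(-43, 177), -13256), -1) = Pow(Add(Add(12, Mul(12, Pow(11, Rational(1, 2)), Pow(177, Rational(3, 2)))), -13256), -1) = Pow(Add(Add(12, Mul(12, Pow(11, Rational(1, 2)), Mul(177, Pow(177, Rational(1, 2))))), -13256), -1) = Pow(Add(Add(12, Mul(2124, Pow(1947, Rational(1, 2)))), -13256), -1) = Pow(Add(-13244, Mul(2124, Pow(1947, Rational(1, 2)))), -1)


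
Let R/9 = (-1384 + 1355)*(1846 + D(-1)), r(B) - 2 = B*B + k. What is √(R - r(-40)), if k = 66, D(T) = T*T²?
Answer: I*√483213 ≈ 695.13*I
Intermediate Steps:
D(T) = T³
r(B) = 68 + B² (r(B) = 2 + (B*B + 66) = 2 + (B² + 66) = 2 + (66 + B²) = 68 + B²)
R = -481545 (R = 9*((-1384 + 1355)*(1846 + (-1)³)) = 9*(-29*(1846 - 1)) = 9*(-29*1845) = 9*(-53505) = -481545)
√(R - r(-40)) = √(-481545 - (68 + (-40)²)) = √(-481545 - (68 + 1600)) = √(-481545 - 1*1668) = √(-481545 - 1668) = √(-483213) = I*√483213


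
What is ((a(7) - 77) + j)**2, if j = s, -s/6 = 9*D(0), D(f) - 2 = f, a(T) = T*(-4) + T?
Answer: 42436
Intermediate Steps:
a(T) = -3*T (a(T) = -4*T + T = -3*T)
D(f) = 2 + f
s = -108 (s = -54*(2 + 0) = -54*2 = -6*18 = -108)
j = -108
((a(7) - 77) + j)**2 = ((-3*7 - 77) - 108)**2 = ((-21 - 77) - 108)**2 = (-98 - 108)**2 = (-206)**2 = 42436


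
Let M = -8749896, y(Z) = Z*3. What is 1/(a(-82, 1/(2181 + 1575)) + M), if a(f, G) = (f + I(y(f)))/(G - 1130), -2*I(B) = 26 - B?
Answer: -4244279/37136999026176 ≈ -1.1429e-7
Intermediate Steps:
y(Z) = 3*Z
I(B) = -13 + B/2 (I(B) = -(26 - B)/2 = -13 + B/2)
a(f, G) = (-13 + 5*f/2)/(-1130 + G) (a(f, G) = (f + (-13 + (3*f)/2))/(G - 1130) = (f + (-13 + 3*f/2))/(-1130 + G) = (-13 + 5*f/2)/(-1130 + G))
1/(a(-82, 1/(2181 + 1575)) + M) = 1/((-26 + 5*(-82))/(2*(-1130 + 1/(2181 + 1575))) - 8749896) = 1/((-26 - 410)/(2*(-1130 + 1/3756)) - 8749896) = 1/((1/2)*(-436)/(-1130 + 1/3756) - 8749896) = 1/((1/2)*(-436)/(-4244279/3756) - 8749896) = 1/((1/2)*(-3756/4244279)*(-436) - 8749896) = 1/(818808/4244279 - 8749896) = 1/(-37136999026176/4244279) = -4244279/37136999026176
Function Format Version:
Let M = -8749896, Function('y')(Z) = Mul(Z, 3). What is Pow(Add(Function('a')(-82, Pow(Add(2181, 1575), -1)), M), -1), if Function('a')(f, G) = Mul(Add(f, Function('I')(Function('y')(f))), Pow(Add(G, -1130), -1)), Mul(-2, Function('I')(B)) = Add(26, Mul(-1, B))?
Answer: Rational(-4244279, 37136999026176) ≈ -1.1429e-7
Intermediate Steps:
Function('y')(Z) = Mul(3, Z)
Function('I')(B) = Add(-13, Mul(Rational(1, 2), B)) (Function('I')(B) = Mul(Rational(-1, 2), Add(26, Mul(-1, B))) = Add(-13, Mul(Rational(1, 2), B)))
Function('a')(f, G) = Mul(Pow(Add(-1130, G), -1), Add(-13, Mul(Rational(5, 2), f))) (Function('a')(f, G) = Mul(Add(f, Add(-13, Mul(Rational(1, 2), Mul(3, f)))), Pow(Add(G, -1130), -1)) = Mul(Add(f, Add(-13, Mul(Rational(3, 2), f))), Pow(Add(-1130, G), -1)) = Mul(Add(-13, Mul(Rational(5, 2), f)), Pow(Add(-1130, G), -1)) = Mul(Pow(Add(-1130, G), -1), Add(-13, Mul(Rational(5, 2), f))))
Pow(Add(Function('a')(-82, Pow(Add(2181, 1575), -1)), M), -1) = Pow(Add(Mul(Rational(1, 2), Pow(Add(-1130, Pow(Add(2181, 1575), -1)), -1), Add(-26, Mul(5, -82))), -8749896), -1) = Pow(Add(Mul(Rational(1, 2), Pow(Add(-1130, Pow(3756, -1)), -1), Add(-26, -410)), -8749896), -1) = Pow(Add(Mul(Rational(1, 2), Pow(Add(-1130, Rational(1, 3756)), -1), -436), -8749896), -1) = Pow(Add(Mul(Rational(1, 2), Pow(Rational(-4244279, 3756), -1), -436), -8749896), -1) = Pow(Add(Mul(Rational(1, 2), Rational(-3756, 4244279), -436), -8749896), -1) = Pow(Add(Rational(818808, 4244279), -8749896), -1) = Pow(Rational(-37136999026176, 4244279), -1) = Rational(-4244279, 37136999026176)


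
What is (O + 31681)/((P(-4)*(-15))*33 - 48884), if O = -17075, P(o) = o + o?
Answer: -7303/22462 ≈ -0.32513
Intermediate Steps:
P(o) = 2*o
(O + 31681)/((P(-4)*(-15))*33 - 48884) = (-17075 + 31681)/(((2*(-4))*(-15))*33 - 48884) = 14606/(-8*(-15)*33 - 48884) = 14606/(120*33 - 48884) = 14606/(3960 - 48884) = 14606/(-44924) = 14606*(-1/44924) = -7303/22462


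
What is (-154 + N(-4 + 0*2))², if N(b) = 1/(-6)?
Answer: 855625/36 ≈ 23767.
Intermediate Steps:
N(b) = -⅙
(-154 + N(-4 + 0*2))² = (-154 - ⅙)² = (-925/6)² = 855625/36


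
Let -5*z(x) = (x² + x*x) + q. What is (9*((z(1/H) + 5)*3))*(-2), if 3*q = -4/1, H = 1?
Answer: -1314/5 ≈ -262.80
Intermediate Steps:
q = -4/3 (q = (-4/1)/3 = (-4*1)/3 = (⅓)*(-4) = -4/3 ≈ -1.3333)
z(x) = 4/15 - 2*x²/5 (z(x) = -((x² + x*x) - 4/3)/5 = -((x² + x²) - 4/3)/5 = -(2*x² - 4/3)/5 = -(-4/3 + 2*x²)/5 = 4/15 - 2*x²/5)
(9*((z(1/H) + 5)*3))*(-2) = (9*(((4/15 - 2*(1/1)²/5) + 5)*3))*(-2) = (9*(((4/15 - ⅖*1²) + 5)*3))*(-2) = (9*(((4/15 - ⅖*1) + 5)*3))*(-2) = (9*(((4/15 - ⅖) + 5)*3))*(-2) = (9*((-2/15 + 5)*3))*(-2) = (9*((73/15)*3))*(-2) = (9*(73/5))*(-2) = (657/5)*(-2) = -1314/5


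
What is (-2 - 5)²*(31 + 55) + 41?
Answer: 4255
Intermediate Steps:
(-2 - 5)²*(31 + 55) + 41 = (-7)²*86 + 41 = 49*86 + 41 = 4214 + 41 = 4255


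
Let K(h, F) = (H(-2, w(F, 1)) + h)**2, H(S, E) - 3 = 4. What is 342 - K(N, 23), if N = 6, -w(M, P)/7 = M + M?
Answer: 173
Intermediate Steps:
w(M, P) = -14*M (w(M, P) = -7*(M + M) = -14*M)
H(S, E) = 7 (H(S, E) = 3 + 4 = 7)
K(h, F) = (7 + h)**2
342 - K(N, 23) = 342 - (7 + 6)**2 = 342 - 1*13**2 = 342 - 1*169 = 342 - 169 = 173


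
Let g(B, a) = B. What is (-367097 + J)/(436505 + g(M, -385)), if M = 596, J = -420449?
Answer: -787546/437101 ≈ -1.8017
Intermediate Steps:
(-367097 + J)/(436505 + g(M, -385)) = (-367097 - 420449)/(436505 + 596) = -787546/437101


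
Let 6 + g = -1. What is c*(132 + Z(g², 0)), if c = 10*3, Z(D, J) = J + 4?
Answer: 4080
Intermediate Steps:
g = -7 (g = -6 - 1 = -7)
Z(D, J) = 4 + J
c = 30
c*(132 + Z(g², 0)) = 30*(132 + (4 + 0)) = 30*(132 + 4) = 30*136 = 4080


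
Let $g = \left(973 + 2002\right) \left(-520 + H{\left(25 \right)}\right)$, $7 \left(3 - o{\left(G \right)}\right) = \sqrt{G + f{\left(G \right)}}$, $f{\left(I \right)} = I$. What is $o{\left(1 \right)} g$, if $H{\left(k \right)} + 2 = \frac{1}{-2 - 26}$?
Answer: $- \frac{18636675}{4} + \frac{6212225 \sqrt{2}}{28} \approx -4.3454 \cdot 10^{6}$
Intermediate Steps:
$H{\left(k \right)} = - \frac{57}{28}$ ($H{\left(k \right)} = -2 + \frac{1}{-2 - 26} = -2 + \frac{1}{-28} = -2 - \frac{1}{28} = - \frac{57}{28}$)
$o{\left(G \right)} = 3 - \frac{\sqrt{2} \sqrt{G}}{7}$ ($o{\left(G \right)} = 3 - \frac{\sqrt{G + G}}{7} = 3 - \frac{\sqrt{2 G}}{7} = 3 - \frac{\sqrt{2} \sqrt{G}}{7}$)
$g = - \frac{6212225}{4}$ ($g = \left(973 + 2002\right) \left(-520 - \frac{57}{28}\right) = 2975 \left(- \frac{14617}{28}\right) = - \frac{6212225}{4} \approx -1.5531 \cdot 10^{6}$)
$o{\left(1 \right)} g = \left(3 - \frac{\sqrt{2} \sqrt{1}}{7}\right) \left(- \frac{6212225}{4}\right) = \left(3 - \frac{1}{7} \sqrt{2} \cdot 1\right) \left(- \frac{6212225}{4}\right) = \left(3 - \frac{\sqrt{2}}{7}\right) \left(- \frac{6212225}{4}\right) = - \frac{18636675}{4} + \frac{6212225 \sqrt{2}}{28}$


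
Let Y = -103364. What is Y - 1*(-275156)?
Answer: 171792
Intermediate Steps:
Y - 1*(-275156) = -103364 - 1*(-275156) = -103364 + 275156 = 171792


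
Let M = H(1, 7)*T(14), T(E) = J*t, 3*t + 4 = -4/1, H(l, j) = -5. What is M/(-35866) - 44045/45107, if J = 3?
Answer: -790761125/808903831 ≈ -0.97757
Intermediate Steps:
t = -8/3 (t = -4/3 + (-4/1)/3 = -4/3 + (-4*1)/3 = -4/3 + (⅓)*(-4) = -4/3 - 4/3 = -8/3 ≈ -2.6667)
T(E) = -8 (T(E) = 3*(-8/3) = -8)
M = 40 (M = -5*(-8) = 40)
M/(-35866) - 44045/45107 = 40/(-35866) - 44045/45107 = 40*(-1/35866) - 44045*1/45107 = -20/17933 - 44045/45107 = -790761125/808903831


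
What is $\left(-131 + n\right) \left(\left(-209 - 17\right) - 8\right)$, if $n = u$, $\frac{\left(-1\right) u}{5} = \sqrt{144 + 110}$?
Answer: $30654 + 1170 \sqrt{254} \approx 49301.0$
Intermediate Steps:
$u = - 5 \sqrt{254}$ ($u = - 5 \sqrt{144 + 110} = - 5 \sqrt{254} \approx -79.687$)
$n = - 5 \sqrt{254} \approx -79.687$
$\left(-131 + n\right) \left(\left(-209 - 17\right) - 8\right) = \left(-131 - 5 \sqrt{254}\right) \left(\left(-209 - 17\right) - 8\right) = \left(-131 - 5 \sqrt{254}\right) \left(-226 - 8\right) = \left(-131 - 5 \sqrt{254}\right) \left(-234\right) = 30654 + 1170 \sqrt{254}$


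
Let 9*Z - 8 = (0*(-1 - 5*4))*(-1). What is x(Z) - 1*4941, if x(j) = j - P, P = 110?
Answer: -45451/9 ≈ -5050.1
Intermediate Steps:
Z = 8/9 (Z = 8/9 + ((0*(-1 - 5*4))*(-1))/9 = 8/9 + ((0*(-1 - 20))*(-1))/9 = 8/9 + ((0*(-21))*(-1))/9 = 8/9 + (0*(-1))/9 = 8/9 + (⅑)*0 = 8/9 + 0 = 8/9 ≈ 0.88889)
x(j) = -110 + j (x(j) = j - 1*110 = j - 110 = -110 + j)
x(Z) - 1*4941 = (-110 + 8/9) - 1*4941 = -982/9 - 4941 = -45451/9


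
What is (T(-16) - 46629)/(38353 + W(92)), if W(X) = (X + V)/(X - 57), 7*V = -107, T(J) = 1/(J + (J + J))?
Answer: -548357285/451057056 ≈ -1.2157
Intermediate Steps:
T(J) = 1/(3*J) (T(J) = 1/(J + 2*J) = 1/(3*J))
V = -107/7 (V = (1/7)*(-107) = -107/7 ≈ -15.286)
W(X) = (-107/7 + X)/(-57 + X) (W(X) = (X - 107/7)/(X - 57) = (-107/7 + X)/(-57 + X))
(T(-16) - 46629)/(38353 + W(92)) = ((1/3)/(-16) - 46629)/(38353 + (-107/7 + 92)/(-57 + 92)) = ((1/3)*(-1/16) - 46629)/(38353 + (537/7)/35) = (-1/48 - 46629)/(38353 + (1/35)*(537/7)) = -2238193/(48*(38353 + 537/245)) = -2238193/(48*9397022/245) = -2238193/48*245/9397022 = -548357285/451057056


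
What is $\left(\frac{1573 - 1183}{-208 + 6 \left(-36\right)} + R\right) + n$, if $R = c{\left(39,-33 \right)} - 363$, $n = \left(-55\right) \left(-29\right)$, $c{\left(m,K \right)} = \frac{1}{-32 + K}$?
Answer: $\frac{16964073}{13780} \approx 1231.1$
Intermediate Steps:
$n = 1595$
$R = - \frac{23596}{65}$ ($R = \frac{1}{-32 - 33} - 363 = \frac{1}{-65} - 363 = - \frac{1}{65} - 363 = - \frac{23596}{65} \approx -363.02$)
$\left(\frac{1573 - 1183}{-208 + 6 \left(-36\right)} + R\right) + n = \left(\frac{1573 - 1183}{-208 + 6 \left(-36\right)} - \frac{23596}{65}\right) + 1595 = \left(\frac{390}{-208 - 216} - \frac{23596}{65}\right) + 1595 = \left(\frac{390}{-424} - \frac{23596}{65}\right) + 1595 = \left(390 \left(- \frac{1}{424}\right) - \frac{23596}{65}\right) + 1595 = \left(- \frac{195}{212} - \frac{23596}{65}\right) + 1595 = - \frac{5015027}{13780} + 1595 = \frac{16964073}{13780}$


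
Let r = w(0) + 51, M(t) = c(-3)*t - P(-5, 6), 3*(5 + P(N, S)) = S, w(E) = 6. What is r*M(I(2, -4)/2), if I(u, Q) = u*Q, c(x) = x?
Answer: 855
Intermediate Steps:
P(N, S) = -5 + S/3
I(u, Q) = Q*u
M(t) = 3 - 3*t (M(t) = -3*t - (-5 + (1/3)*6) = -3*t - (-5 + 2) = -3*t - 1*(-3) = -3*t + 3 = 3 - 3*t)
r = 57 (r = 6 + 51 = 57)
r*M(I(2, -4)/2) = 57*(3 - 3*(-4*2)/2) = 57*(3 - (-24)/2) = 57*(3 - 3*(-4)) = 57*(3 + 12) = 57*15 = 855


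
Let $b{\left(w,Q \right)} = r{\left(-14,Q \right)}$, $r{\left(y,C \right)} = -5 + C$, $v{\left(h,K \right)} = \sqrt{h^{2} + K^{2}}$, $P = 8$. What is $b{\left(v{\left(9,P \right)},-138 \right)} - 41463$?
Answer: $-41606$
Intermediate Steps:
$v{\left(h,K \right)} = \sqrt{K^{2} + h^{2}}$
$b{\left(w,Q \right)} = -5 + Q$
$b{\left(v{\left(9,P \right)},-138 \right)} - 41463 = \left(-5 - 138\right) - 41463 = -143 - 41463 = -41606$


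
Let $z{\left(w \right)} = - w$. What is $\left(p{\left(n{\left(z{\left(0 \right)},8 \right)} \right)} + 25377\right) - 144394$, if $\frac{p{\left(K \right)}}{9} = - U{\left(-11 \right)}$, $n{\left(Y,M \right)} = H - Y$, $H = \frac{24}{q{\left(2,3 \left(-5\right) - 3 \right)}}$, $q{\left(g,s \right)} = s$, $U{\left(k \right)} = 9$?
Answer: $-119098$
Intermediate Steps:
$H = - \frac{4}{3}$ ($H = \frac{24}{3 \left(-5\right) - 3} = \frac{24}{-15 - 3} = \frac{24}{-18} = 24 \left(- \frac{1}{18}\right) = - \frac{4}{3} \approx -1.3333$)
$n{\left(Y,M \right)} = - \frac{4}{3} - Y$
$p{\left(K \right)} = -81$ ($p{\left(K \right)} = 9 \left(\left(-1\right) 9\right) = 9 \left(-9\right) = -81$)
$\left(p{\left(n{\left(z{\left(0 \right)},8 \right)} \right)} + 25377\right) - 144394 = \left(-81 + 25377\right) - 144394 = 25296 - 144394 = -119098$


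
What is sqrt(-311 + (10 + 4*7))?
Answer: I*sqrt(273) ≈ 16.523*I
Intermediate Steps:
sqrt(-311 + (10 + 4*7)) = sqrt(-311 + (10 + 28)) = sqrt(-311 + 38) = sqrt(-273) = I*sqrt(273)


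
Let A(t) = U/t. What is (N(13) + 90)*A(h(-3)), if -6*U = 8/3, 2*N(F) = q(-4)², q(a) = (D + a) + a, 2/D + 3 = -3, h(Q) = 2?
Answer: -2245/81 ≈ -27.716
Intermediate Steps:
D = -⅓ (D = 2/(-3 - 3) = 2/(-6) = 2*(-⅙) = -⅓ ≈ -0.33333)
q(a) = -⅓ + 2*a (q(a) = (-⅓ + a) + a = -⅓ + 2*a)
N(F) = 625/18 (N(F) = (-⅓ + 2*(-4))²/2 = (-⅓ - 8)²/2 = (-25/3)²/2 = (½)*(625/9) = 625/18)
U = -4/9 (U = -4/(3*3) = -⅙*8/3 = -4/9 ≈ -0.44444)
A(t) = -4/(9*t)
(N(13) + 90)*A(h(-3)) = (625/18 + 90)*(-4/9/2) = 2245*(-4/9*½)/18 = (2245/18)*(-2/9) = -2245/81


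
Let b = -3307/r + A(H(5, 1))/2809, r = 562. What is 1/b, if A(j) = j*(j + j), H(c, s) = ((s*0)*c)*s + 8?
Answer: -1578658/9217427 ≈ -0.17127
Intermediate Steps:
H(c, s) = 8 (H(c, s) = (0*c)*s + 8 = 0*s + 8 = 0 + 8 = 8)
A(j) = 2*j² (A(j) = j*(2*j) = 2*j²)
b = -9217427/1578658 (b = -3307/562 + (2*8²)/2809 = -3307*1/562 + (2*64)*(1/2809) = -3307/562 + 128*(1/2809) = -3307/562 + 128/2809 = -9217427/1578658 ≈ -5.8388)
1/b = 1/(-9217427/1578658) = -1578658/9217427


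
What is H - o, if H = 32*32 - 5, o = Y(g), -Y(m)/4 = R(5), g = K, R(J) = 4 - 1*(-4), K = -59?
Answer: 1051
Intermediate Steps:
R(J) = 8 (R(J) = 4 + 4 = 8)
g = -59
Y(m) = -32 (Y(m) = -4*8 = -32)
o = -32
H = 1019 (H = 1024 - 5 = 1019)
H - o = 1019 - 1*(-32) = 1019 + 32 = 1051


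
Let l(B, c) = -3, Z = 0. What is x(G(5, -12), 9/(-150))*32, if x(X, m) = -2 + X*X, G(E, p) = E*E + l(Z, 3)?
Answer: 15424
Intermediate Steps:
G(E, p) = -3 + E**2 (G(E, p) = E*E - 3 = E**2 - 3 = -3 + E**2)
x(X, m) = -2 + X**2
x(G(5, -12), 9/(-150))*32 = (-2 + (-3 + 5**2)**2)*32 = (-2 + (-3 + 25)**2)*32 = (-2 + 22**2)*32 = (-2 + 484)*32 = 482*32 = 15424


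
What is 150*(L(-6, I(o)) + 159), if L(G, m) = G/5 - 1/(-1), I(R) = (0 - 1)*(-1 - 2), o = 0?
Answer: 23820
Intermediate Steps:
I(R) = 3 (I(R) = -1*(-3) = 3)
L(G, m) = 1 + G/5 (L(G, m) = G*(⅕) - 1*(-1) = G/5 + 1 = 1 + G/5)
150*(L(-6, I(o)) + 159) = 150*((1 + (⅕)*(-6)) + 159) = 150*((1 - 6/5) + 159) = 150*(-⅕ + 159) = 150*(794/5) = 23820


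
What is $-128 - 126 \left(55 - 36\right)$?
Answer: $-2522$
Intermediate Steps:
$-128 - 126 \left(55 - 36\right) = -128 - 2394 = -2522$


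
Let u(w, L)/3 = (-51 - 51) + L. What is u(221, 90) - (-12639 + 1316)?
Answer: 11287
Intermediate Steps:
u(w, L) = -306 + 3*L (u(w, L) = 3*((-51 - 51) + L) = 3*(-102 + L) = -306 + 3*L)
u(221, 90) - (-12639 + 1316) = (-306 + 3*90) - (-12639 + 1316) = (-306 + 270) - 1*(-11323) = -36 + 11323 = 11287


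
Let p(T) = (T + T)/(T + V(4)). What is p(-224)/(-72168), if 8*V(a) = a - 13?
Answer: -448/16246821 ≈ -2.7575e-5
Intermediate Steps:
V(a) = -13/8 + a/8 (V(a) = (a - 13)/8 = (-13 + a)/8 = -13/8 + a/8)
p(T) = 2*T/(-9/8 + T) (p(T) = (T + T)/(T + (-13/8 + (⅛)*4)) = (2*T)/(T + (-13/8 + ½)) = (2*T)/(T - 9/8) = (2*T)/(-9/8 + T) = 2*T/(-9/8 + T))
p(-224)/(-72168) = (16*(-224)/(-9 + 8*(-224)))/(-72168) = (16*(-224)/(-9 - 1792))*(-1/72168) = (16*(-224)/(-1801))*(-1/72168) = (16*(-224)*(-1/1801))*(-1/72168) = (3584/1801)*(-1/72168) = -448/16246821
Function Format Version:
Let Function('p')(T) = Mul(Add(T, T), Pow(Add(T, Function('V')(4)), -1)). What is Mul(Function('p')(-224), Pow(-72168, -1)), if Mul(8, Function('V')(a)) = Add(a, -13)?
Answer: Rational(-448, 16246821) ≈ -2.7575e-5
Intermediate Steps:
Function('V')(a) = Add(Rational(-13, 8), Mul(Rational(1, 8), a)) (Function('V')(a) = Mul(Rational(1, 8), Add(a, -13)) = Mul(Rational(1, 8), Add(-13, a)) = Add(Rational(-13, 8), Mul(Rational(1, 8), a)))
Function('p')(T) = Mul(2, T, Pow(Add(Rational(-9, 8), T), -1)) (Function('p')(T) = Mul(Add(T, T), Pow(Add(T, Add(Rational(-13, 8), Mul(Rational(1, 8), 4))), -1)) = Mul(Mul(2, T), Pow(Add(T, Add(Rational(-13, 8), Rational(1, 2))), -1)) = Mul(Mul(2, T), Pow(Add(T, Rational(-9, 8)), -1)) = Mul(Mul(2, T), Pow(Add(Rational(-9, 8), T), -1)) = Mul(2, T, Pow(Add(Rational(-9, 8), T), -1)))
Mul(Function('p')(-224), Pow(-72168, -1)) = Mul(Mul(16, -224, Pow(Add(-9, Mul(8, -224)), -1)), Pow(-72168, -1)) = Mul(Mul(16, -224, Pow(Add(-9, -1792), -1)), Rational(-1, 72168)) = Mul(Mul(16, -224, Pow(-1801, -1)), Rational(-1, 72168)) = Mul(Mul(16, -224, Rational(-1, 1801)), Rational(-1, 72168)) = Mul(Rational(3584, 1801), Rational(-1, 72168)) = Rational(-448, 16246821)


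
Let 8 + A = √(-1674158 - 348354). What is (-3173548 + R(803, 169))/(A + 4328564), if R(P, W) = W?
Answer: -3434037177681/4684099766912 + 3173379*I*√126407/4684099766912 ≈ -0.73313 + 0.00024087*I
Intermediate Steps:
A = -8 + 4*I*√126407 (A = -8 + √(-1674158 - 348354) = -8 + √(-2022512) = -8 + 4*I*√126407 ≈ -8.0 + 1422.2*I)
(-3173548 + R(803, 169))/(A + 4328564) = (-3173548 + 169)/((-8 + 4*I*√126407) + 4328564) = -3173379/(4328556 + 4*I*√126407)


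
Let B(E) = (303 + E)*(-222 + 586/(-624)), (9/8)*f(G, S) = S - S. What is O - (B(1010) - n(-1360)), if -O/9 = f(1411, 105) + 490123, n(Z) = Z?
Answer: -98873951/24 ≈ -4.1197e+6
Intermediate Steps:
f(G, S) = 0 (f(G, S) = 8*(S - S)/9 = (8/9)*0 = 0)
O = -4411107 (O = -9*(0 + 490123) = -9*490123 = -4411107)
B(E) = -7025257/104 - 69557*E/312 (B(E) = (303 + E)*(-222 + 586*(-1/624)) = (303 + E)*(-222 - 293/312) = (303 + E)*(-69557/312) = -7025257/104 - 69557*E/312)
O - (B(1010) - n(-1360)) = -4411107 - ((-7025257/104 - 69557/312*1010) - 1*(-1360)) = -4411107 - ((-7025257/104 - 35126285/156) + 1360) = -4411107 - (-7025257/24 + 1360) = -4411107 - 1*(-6992617/24) = -4411107 + 6992617/24 = -98873951/24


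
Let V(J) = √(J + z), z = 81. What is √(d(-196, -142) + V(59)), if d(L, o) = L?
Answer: √(-196 + 2*√35) ≈ 13.571*I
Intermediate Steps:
V(J) = √(81 + J) (V(J) = √(J + 81) = √(81 + J))
√(d(-196, -142) + V(59)) = √(-196 + √(81 + 59)) = √(-196 + √140) = √(-196 + 2*√35)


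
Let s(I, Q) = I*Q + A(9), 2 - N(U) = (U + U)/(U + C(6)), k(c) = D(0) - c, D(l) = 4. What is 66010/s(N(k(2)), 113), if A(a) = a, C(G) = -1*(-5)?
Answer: 462070/1193 ≈ 387.32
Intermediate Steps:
C(G) = 5
k(c) = 4 - c
N(U) = 2 - 2*U/(5 + U) (N(U) = 2 - (U + U)/(U + 5) = 2 - 2*U/(5 + U))
s(I, Q) = 9 + I*Q (s(I, Q) = I*Q + 9 = 9 + I*Q)
66010/s(N(k(2)), 113) = 66010/(9 + (10/(5 + (4 - 1*2)))*113) = 66010/(9 + (10/(5 + (4 - 2)))*113) = 66010/(9 + (10/(5 + 2))*113) = 66010/(9 + (10/7)*113) = 66010/(9 + 1130/7) = 66010/(1193/7) = 66010*(7/1193) = 462070/1193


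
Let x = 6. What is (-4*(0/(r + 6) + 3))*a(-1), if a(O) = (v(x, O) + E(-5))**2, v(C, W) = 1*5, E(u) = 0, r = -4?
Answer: -300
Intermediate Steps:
v(C, W) = 5
a(O) = 25 (a(O) = (5 + 0)**2 = 5**2 = 25)
(-4*(0/(r + 6) + 3))*a(-1) = -4*(0/(-4 + 6) + 3)*25 = -4*(0/2 + 3)*25 = -4*(0*(1/2) + 3)*25 = -4*(0 + 3)*25 = -4*3*25 = -12*25 = -300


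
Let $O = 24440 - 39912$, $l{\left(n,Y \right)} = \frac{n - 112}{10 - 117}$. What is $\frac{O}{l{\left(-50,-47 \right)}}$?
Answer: $- \frac{827752}{81} \approx -10219.0$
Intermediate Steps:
$l{\left(n,Y \right)} = \frac{112}{107} - \frac{n}{107}$ ($l{\left(n,Y \right)} = \frac{-112 + n}{-107} = \left(-112 + n\right) \left(- \frac{1}{107}\right) = \frac{112}{107} - \frac{n}{107}$)
$O = -15472$ ($O = 24440 - 39912 = -15472$)
$\frac{O}{l{\left(-50,-47 \right)}} = - \frac{15472}{\frac{112}{107} - - \frac{50}{107}} = - \frac{15472}{\frac{112}{107} + \frac{50}{107}} = - \frac{15472}{\frac{162}{107}} = \left(-15472\right) \frac{107}{162} = - \frac{827752}{81}$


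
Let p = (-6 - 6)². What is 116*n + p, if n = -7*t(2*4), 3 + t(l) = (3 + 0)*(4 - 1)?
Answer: -4728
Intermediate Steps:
t(l) = 6 (t(l) = -3 + (3 + 0)*(4 - 1) = -3 + 3*3 = -3 + 9 = 6)
n = -42 (n = -7*6 = -42)
p = 144 (p = (-12)² = 144)
116*n + p = 116*(-42) + 144 = -4872 + 144 = -4728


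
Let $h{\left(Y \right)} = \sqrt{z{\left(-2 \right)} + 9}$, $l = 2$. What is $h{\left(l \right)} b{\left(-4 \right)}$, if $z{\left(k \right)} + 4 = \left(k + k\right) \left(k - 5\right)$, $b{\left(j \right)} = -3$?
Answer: $- 3 \sqrt{33} \approx -17.234$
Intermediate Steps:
$z{\left(k \right)} = -4 + 2 k \left(-5 + k\right)$ ($z{\left(k \right)} = -4 + \left(k + k\right) \left(k - 5\right) = -4 + 2 k \left(-5 + k\right)$)
$h{\left(Y \right)} = \sqrt{33}$ ($h{\left(Y \right)} = \sqrt{\left(-4 - -20 + 2 \left(-2\right)^{2}\right) + 9} = \sqrt{\left(-4 + 20 + 2 \cdot 4\right) + 9} = \sqrt{\left(-4 + 20 + 8\right) + 9} = \sqrt{24 + 9} = \sqrt{33}$)
$h{\left(l \right)} b{\left(-4 \right)} = \sqrt{33} \left(-3\right) = - 3 \sqrt{33}$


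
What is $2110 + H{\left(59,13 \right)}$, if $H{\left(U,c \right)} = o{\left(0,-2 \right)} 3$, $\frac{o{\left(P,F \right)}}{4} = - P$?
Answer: $2110$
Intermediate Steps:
$o{\left(P,F \right)} = - 4 P$ ($o{\left(P,F \right)} = 4 \left(- P\right) = - 4 P$)
$H{\left(U,c \right)} = 0$ ($H{\left(U,c \right)} = \left(-4\right) 0 \cdot 3 = 0 \cdot 3 = 0$)
$2110 + H{\left(59,13 \right)} = 2110 + 0 = 2110$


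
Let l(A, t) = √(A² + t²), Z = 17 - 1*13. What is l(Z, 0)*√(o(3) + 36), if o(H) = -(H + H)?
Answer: 4*√30 ≈ 21.909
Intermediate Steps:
o(H) = -2*H
Z = 4 (Z = 17 - 13 = 4)
l(Z, 0)*√(o(3) + 36) = √(4² + 0²)*√(-2*3 + 36) = √(16 + 0)*√(-6 + 36) = √16*√30 = 4*√30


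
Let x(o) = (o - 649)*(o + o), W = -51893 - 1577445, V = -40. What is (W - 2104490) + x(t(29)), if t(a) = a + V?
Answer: -3719308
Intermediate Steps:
t(a) = -40 + a (t(a) = a - 40 = -40 + a)
W = -1629338
x(o) = 2*o*(-649 + o) (x(o) = (-649 + o)*(2*o) = 2*o*(-649 + o))
(W - 2104490) + x(t(29)) = (-1629338 - 2104490) + 2*(-40 + 29)*(-649 + (-40 + 29)) = -3733828 + 2*(-11)*(-649 - 11) = -3733828 + 2*(-11)*(-660) = -3733828 + 14520 = -3719308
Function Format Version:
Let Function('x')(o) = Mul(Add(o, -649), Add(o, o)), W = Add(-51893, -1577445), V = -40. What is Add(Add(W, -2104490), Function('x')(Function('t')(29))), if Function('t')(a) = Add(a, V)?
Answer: -3719308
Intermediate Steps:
Function('t')(a) = Add(-40, a) (Function('t')(a) = Add(a, -40) = Add(-40, a))
W = -1629338
Function('x')(o) = Mul(2, o, Add(-649, o)) (Function('x')(o) = Mul(Add(-649, o), Mul(2, o)) = Mul(2, o, Add(-649, o)))
Add(Add(W, -2104490), Function('x')(Function('t')(29))) = Add(Add(-1629338, -2104490), Mul(2, Add(-40, 29), Add(-649, Add(-40, 29)))) = Add(-3733828, Mul(2, -11, Add(-649, -11))) = Add(-3733828, Mul(2, -11, -660)) = Add(-3733828, 14520) = -3719308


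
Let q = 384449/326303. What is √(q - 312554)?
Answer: I*√33278639070432139/326303 ≈ 559.06*I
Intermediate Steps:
q = 384449/326303 (q = 384449*(1/326303) = 384449/326303 ≈ 1.1782)
√(q - 312554) = √(384449/326303 - 312554) = √(-101986923413/326303) = I*√33278639070432139/326303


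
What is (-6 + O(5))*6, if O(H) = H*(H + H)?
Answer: 264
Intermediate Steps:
O(H) = 2*H² (O(H) = H*(2*H) = 2*H²)
(-6 + O(5))*6 = (-6 + 2*5²)*6 = (-6 + 2*25)*6 = (-6 + 50)*6 = 44*6 = 264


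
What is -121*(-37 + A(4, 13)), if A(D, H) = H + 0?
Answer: 2904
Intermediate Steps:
A(D, H) = H
-121*(-37 + A(4, 13)) = -121*(-37 + 13) = -121*(-24) = 2904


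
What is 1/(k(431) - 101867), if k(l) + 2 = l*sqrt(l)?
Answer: -101869/10297230170 - 431*sqrt(431)/10297230170 ≈ -1.0762e-5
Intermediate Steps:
k(l) = -2 + l**(3/2) (k(l) = -2 + l*sqrt(l) = -2 + l**(3/2))
1/(k(431) - 101867) = 1/((-2 + 431**(3/2)) - 101867) = 1/((-2 + 431*sqrt(431)) - 101867) = 1/(-101869 + 431*sqrt(431))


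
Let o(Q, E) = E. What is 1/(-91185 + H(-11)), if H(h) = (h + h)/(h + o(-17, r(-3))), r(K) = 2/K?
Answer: -35/3191409 ≈ -1.0967e-5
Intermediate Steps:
H(h) = 2*h/(-2/3 + h) (H(h) = (h + h)/(h + 2/(-3)) = (2*h)/(h + 2*(-1/3)) = (2*h)/(h - 2/3) = (2*h)/(-2/3 + h) = 2*h/(-2/3 + h))
1/(-91185 + H(-11)) = 1/(-91185 + 6*(-11)/(-2 + 3*(-11))) = 1/(-91185 + 6*(-11)/(-2 - 33)) = 1/(-91185 + 6*(-11)/(-35)) = 1/(-91185 + 6*(-11)*(-1/35)) = 1/(-91185 + 66/35) = 1/(-3191409/35) = -35/3191409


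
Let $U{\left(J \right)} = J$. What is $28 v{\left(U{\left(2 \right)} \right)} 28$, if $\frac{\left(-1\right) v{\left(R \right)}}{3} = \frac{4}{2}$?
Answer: $-4704$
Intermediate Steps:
$v{\left(R \right)} = -6$ ($v{\left(R \right)} = - 3 \cdot \frac{4}{2} = - 3 \cdot 4 \cdot \frac{1}{2} = \left(-3\right) 2 = -6$)
$28 v{\left(U{\left(2 \right)} \right)} 28 = 28 \left(-6\right) 28 = \left(-168\right) 28 = -4704$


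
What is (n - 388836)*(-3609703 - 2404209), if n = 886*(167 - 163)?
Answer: 2317112182304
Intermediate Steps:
n = 3544 (n = 886*4 = 3544)
(n - 388836)*(-3609703 - 2404209) = (3544 - 388836)*(-3609703 - 2404209) = -385292*(-6013912) = 2317112182304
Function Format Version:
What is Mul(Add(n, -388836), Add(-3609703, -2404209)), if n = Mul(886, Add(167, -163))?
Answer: 2317112182304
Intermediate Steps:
n = 3544 (n = Mul(886, 4) = 3544)
Mul(Add(n, -388836), Add(-3609703, -2404209)) = Mul(Add(3544, -388836), Add(-3609703, -2404209)) = Mul(-385292, -6013912) = 2317112182304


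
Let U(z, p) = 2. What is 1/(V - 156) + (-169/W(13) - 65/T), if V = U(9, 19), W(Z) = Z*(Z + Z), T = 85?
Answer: -1664/1309 ≈ -1.2712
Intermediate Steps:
W(Z) = 2*Z² (W(Z) = Z*(2*Z) = 2*Z²)
V = 2
1/(V - 156) + (-169/W(13) - 65/T) = 1/(2 - 156) + (-169/(2*13²) - 65/85) = 1/(-154) + (-169/(2*169) - 65*1/85) = -1/154 + (-169/338 - 13/17) = -1/154 + (-169*1/338 - 13/17) = -1/154 + (-½ - 13/17) = -1/154 - 43/34 = -1664/1309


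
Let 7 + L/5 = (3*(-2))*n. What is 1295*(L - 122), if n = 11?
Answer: -630665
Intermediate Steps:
L = -365 (L = -35 + 5*((3*(-2))*11) = -35 + 5*(-6*11) = -35 + 5*(-66) = -35 - 330 = -365)
1295*(L - 122) = 1295*(-365 - 122) = 1295*(-487) = -630665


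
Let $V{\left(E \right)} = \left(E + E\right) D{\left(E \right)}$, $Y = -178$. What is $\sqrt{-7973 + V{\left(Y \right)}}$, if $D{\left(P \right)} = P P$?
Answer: $i \sqrt{11287477} \approx 3359.7 i$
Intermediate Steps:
$D{\left(P \right)} = P^{2}$
$V{\left(E \right)} = 2 E^{3}$ ($V{\left(E \right)} = \left(E + E\right) E^{2} = 2 E E^{2} = 2 E^{3}$)
$\sqrt{-7973 + V{\left(Y \right)}} = \sqrt{-7973 + 2 \left(-178\right)^{3}} = \sqrt{-7973 + 2 \left(-5639752\right)} = \sqrt{-7973 - 11279504} = \sqrt{-11287477} = i \sqrt{11287477}$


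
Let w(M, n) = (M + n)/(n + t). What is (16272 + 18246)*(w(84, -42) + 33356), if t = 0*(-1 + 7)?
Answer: 1151347890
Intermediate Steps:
t = 0 (t = 0*6 = 0)
w(M, n) = (M + n)/n (w(M, n) = (M + n)/(n + 0) = (M + n)/n)
(16272 + 18246)*(w(84, -42) + 33356) = (16272 + 18246)*((84 - 42)/(-42) + 33356) = 34518*(-1/42*42 + 33356) = 34518*(-1 + 33356) = 34518*33355 = 1151347890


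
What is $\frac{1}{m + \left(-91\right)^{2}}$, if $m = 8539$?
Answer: $\frac{1}{16820} \approx 5.9453 \cdot 10^{-5}$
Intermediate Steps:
$\frac{1}{m + \left(-91\right)^{2}} = \frac{1}{8539 + \left(-91\right)^{2}} = \frac{1}{8539 + 8281} = \frac{1}{16820}$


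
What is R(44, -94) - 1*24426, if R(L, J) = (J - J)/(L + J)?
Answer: -24426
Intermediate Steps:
R(L, J) = 0 (R(L, J) = 0/(J + L) = 0)
R(44, -94) - 1*24426 = 0 - 1*24426 = 0 - 24426 = -24426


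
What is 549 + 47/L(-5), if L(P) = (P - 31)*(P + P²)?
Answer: 395233/720 ≈ 548.93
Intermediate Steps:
L(P) = (-31 + P)*(P + P²)
549 + 47/L(-5) = 549 + 47/((-5*(-31 + (-5)² - 30*(-5)))) = 549 + 47/((-5*(-31 + 25 + 150))) = 549 + 47/((-5*144)) = 549 + 47/(-720) = 549 + 47*(-1/720) = 549 - 47/720 = 395233/720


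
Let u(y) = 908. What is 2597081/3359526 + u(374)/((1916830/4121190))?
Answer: 1257646058276675/643964022258 ≈ 1953.0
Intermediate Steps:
2597081/3359526 + u(374)/((1916830/4121190)) = 2597081/3359526 + 908/((1916830/4121190)) = 2597081*(1/3359526) + 908/((1916830*(1/4121190))) = 2597081/3359526 + 908/(191683/412119) = 2597081/3359526 + 908*(412119/191683) = 2597081/3359526 + 374204052/191683 = 1257646058276675/643964022258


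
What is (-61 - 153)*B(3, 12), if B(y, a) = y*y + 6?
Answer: -3210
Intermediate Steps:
B(y, a) = 6 + y**2 (B(y, a) = y**2 + 6 = 6 + y**2)
(-61 - 153)*B(3, 12) = (-61 - 153)*(6 + 3**2) = -214*(6 + 9) = -214*15 = -3210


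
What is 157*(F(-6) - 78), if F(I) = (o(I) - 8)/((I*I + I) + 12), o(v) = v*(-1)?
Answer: -257323/21 ≈ -12253.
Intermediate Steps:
o(v) = -v
F(I) = (-8 - I)/(12 + I + I²) (F(I) = (-I - 8)/((I*I + I) + 12) = (-8 - I)/((I² + I) + 12) = (-8 - I)/((I + I²) + 12) = (-8 - I)/(12 + I + I²))
157*(F(-6) - 78) = 157*((-8 - 1*(-6))/(12 - 6 + (-6)²) - 78) = 157*((-8 + 6)/(12 - 6 + 36) - 78) = 157*(-2/42 - 78) = 157*((1/42)*(-2) - 78) = 157*(-1/21 - 78) = 157*(-1639/21) = -257323/21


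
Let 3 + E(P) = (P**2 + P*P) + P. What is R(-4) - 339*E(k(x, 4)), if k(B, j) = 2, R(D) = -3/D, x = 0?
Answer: -9489/4 ≈ -2372.3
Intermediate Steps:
E(P) = -3 + P + 2*P**2 (E(P) = -3 + ((P**2 + P*P) + P) = -3 + ((P**2 + P**2) + P) = -3 + (2*P**2 + P) = -3 + (P + 2*P**2) = -3 + P + 2*P**2)
R(-4) - 339*E(k(x, 4)) = -3/(-4) - 339*(-3 + 2 + 2*2**2) = -3*(-1/4) - 339*(-3 + 2 + 2*4) = 3/4 - 339*(-3 + 2 + 8) = 3/4 - 339*7 = 3/4 - 2373 = -9489/4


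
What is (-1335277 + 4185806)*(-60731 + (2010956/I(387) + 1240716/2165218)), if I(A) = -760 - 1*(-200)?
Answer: -2526318310824886749/13778660 ≈ -1.8335e+11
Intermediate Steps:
I(A) = -560 (I(A) = -760 + 200 = -560)
(-1335277 + 4185806)*(-60731 + (2010956/I(387) + 1240716/2165218)) = (-1335277 + 4185806)*(-60731 + (2010956/(-560) + 1240716/2165218)) = 2850529*(-60731 + (2010956*(-1/560) + 1240716*(1/2165218))) = 2850529*(-60731 + (-502739/140 + 620358/1082609)) = 2850529*(-60731 - 544182915931/151565260) = 2850529*(-9748892720991/151565260) = -2526318310824886749/13778660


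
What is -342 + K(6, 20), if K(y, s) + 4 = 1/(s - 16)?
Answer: -1383/4 ≈ -345.75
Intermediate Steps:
K(y, s) = -4 + 1/(-16 + s) (K(y, s) = -4 + 1/(s - 16) = -4 + 1/(-16 + s))
-342 + K(6, 20) = -342 + (65 - 4*20)/(-16 + 20) = -342 + (65 - 80)/4 = -342 + (¼)*(-15) = -342 - 15/4 = -1383/4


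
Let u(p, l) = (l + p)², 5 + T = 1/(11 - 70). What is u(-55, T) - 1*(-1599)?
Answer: 18104800/3481 ≈ 5201.0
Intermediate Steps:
T = -296/59 (T = -5 + 1/(11 - 70) = -5 + 1/(-59) = -5 - 1/59 = -296/59 ≈ -5.0170)
u(-55, T) - 1*(-1599) = (-296/59 - 55)² - 1*(-1599) = (-3541/59)² + 1599 = 12538681/3481 + 1599 = 18104800/3481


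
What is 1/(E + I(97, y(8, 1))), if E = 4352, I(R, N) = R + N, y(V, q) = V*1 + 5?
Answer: 1/4462 ≈ 0.00022411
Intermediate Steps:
y(V, q) = 5 + V (y(V, q) = V + 5 = 5 + V)
I(R, N) = N + R
1/(E + I(97, y(8, 1))) = 1/(4352 + ((5 + 8) + 97)) = 1/(4352 + (13 + 97)) = 1/(4352 + 110) = 1/4462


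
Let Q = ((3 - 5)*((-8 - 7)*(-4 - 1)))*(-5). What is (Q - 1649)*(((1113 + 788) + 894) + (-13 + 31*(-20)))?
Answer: -1943638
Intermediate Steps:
Q = 750 (Q = -(-30)*(-5)*(-5) = -2*75*(-5) = -150*(-5) = 750)
(Q - 1649)*(((1113 + 788) + 894) + (-13 + 31*(-20))) = (750 - 1649)*(((1113 + 788) + 894) + (-13 + 31*(-20))) = -899*((1901 + 894) + (-13 - 620)) = -899*(2795 - 633) = -899*2162 = -1943638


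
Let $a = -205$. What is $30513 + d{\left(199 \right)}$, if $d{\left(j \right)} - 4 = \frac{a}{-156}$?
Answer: $\frac{4760857}{156} \approx 30518.0$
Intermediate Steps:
$d{\left(j \right)} = \frac{829}{156}$ ($d{\left(j \right)} = 4 - \frac{205}{-156} = 4 - - \frac{205}{156} = 4 + \frac{205}{156} = \frac{829}{156}$)
$30513 + d{\left(199 \right)} = 30513 + \frac{829}{156} = \frac{4760857}{156}$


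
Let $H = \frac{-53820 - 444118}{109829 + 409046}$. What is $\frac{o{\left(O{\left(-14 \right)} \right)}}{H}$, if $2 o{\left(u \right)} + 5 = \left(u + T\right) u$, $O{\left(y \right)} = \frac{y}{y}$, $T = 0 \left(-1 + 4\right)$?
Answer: $\frac{74125}{35567} \approx 2.0841$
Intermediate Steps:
$T = 0$ ($T = 0 \cdot 3 = 0$)
$O{\left(y \right)} = 1$
$H = - \frac{71134}{74125}$ ($H = - \frac{497938}{518875} = \left(-497938\right) \frac{1}{518875} = - \frac{71134}{74125} \approx -0.95965$)
$o{\left(u \right)} = - \frac{5}{2} + \frac{u^{2}}{2}$ ($o{\left(u \right)} = - \frac{5}{2} + \frac{\left(u + 0\right) u}{2} = - \frac{5}{2} + \frac{u u}{2} = - \frac{5}{2} + \frac{u^{2}}{2}$)
$\frac{o{\left(O{\left(-14 \right)} \right)}}{H} = \frac{- \frac{5}{2} + \frac{1^{2}}{2}}{- \frac{71134}{74125}} = \left(- \frac{5}{2} + \frac{1}{2} \cdot 1\right) \left(- \frac{74125}{71134}\right) = \left(- \frac{5}{2} + \frac{1}{2}\right) \left(- \frac{74125}{71134}\right) = \left(-2\right) \left(- \frac{74125}{71134}\right) = \frac{74125}{35567}$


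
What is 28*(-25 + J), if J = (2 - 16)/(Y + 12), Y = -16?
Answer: -602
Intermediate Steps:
J = 7/2 (J = (2 - 16)/(-16 + 12) = -14/(-4) = -14*(-¼) = 7/2 ≈ 3.5000)
28*(-25 + J) = 28*(-25 + 7/2) = 28*(-43/2) = -602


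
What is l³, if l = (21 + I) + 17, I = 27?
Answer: 274625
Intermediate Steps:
l = 65 (l = (21 + 27) + 17 = 48 + 17 = 65)
l³ = 65³ = 274625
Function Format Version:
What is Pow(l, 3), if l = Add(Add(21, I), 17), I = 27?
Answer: 274625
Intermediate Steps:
l = 65 (l = Add(Add(21, 27), 17) = Add(48, 17) = 65)
Pow(l, 3) = Pow(65, 3) = 274625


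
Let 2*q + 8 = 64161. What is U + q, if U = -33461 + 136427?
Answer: 270085/2 ≈ 1.3504e+5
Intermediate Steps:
q = 64153/2 (q = -4 + (½)*64161 = -4 + 64161/2 = 64153/2 ≈ 32077.)
U = 102966
U + q = 102966 + 64153/2 = 270085/2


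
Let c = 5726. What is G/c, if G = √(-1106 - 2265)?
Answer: I*√3371/5726 ≈ 0.01014*I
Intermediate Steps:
G = I*√3371 (G = √(-3371) = I*√3371 ≈ 58.06*I)
G/c = (I*√3371)/5726 = (I*√3371)*(1/5726) = I*√3371/5726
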